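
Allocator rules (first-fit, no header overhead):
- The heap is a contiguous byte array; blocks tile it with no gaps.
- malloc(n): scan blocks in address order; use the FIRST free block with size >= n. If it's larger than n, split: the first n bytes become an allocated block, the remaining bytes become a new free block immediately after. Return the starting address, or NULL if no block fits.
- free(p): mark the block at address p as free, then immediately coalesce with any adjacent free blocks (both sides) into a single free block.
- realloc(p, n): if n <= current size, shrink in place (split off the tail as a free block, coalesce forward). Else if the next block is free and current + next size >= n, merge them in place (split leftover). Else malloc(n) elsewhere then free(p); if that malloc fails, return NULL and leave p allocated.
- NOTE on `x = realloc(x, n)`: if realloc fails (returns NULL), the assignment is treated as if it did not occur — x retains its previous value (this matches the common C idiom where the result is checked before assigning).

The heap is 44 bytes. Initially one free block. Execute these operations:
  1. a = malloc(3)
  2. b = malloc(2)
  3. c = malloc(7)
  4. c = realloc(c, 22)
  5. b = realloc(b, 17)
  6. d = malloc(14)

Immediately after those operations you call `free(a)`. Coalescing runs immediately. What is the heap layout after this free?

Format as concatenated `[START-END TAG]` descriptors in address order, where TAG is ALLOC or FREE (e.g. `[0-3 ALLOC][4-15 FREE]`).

Op 1: a = malloc(3) -> a = 0; heap: [0-2 ALLOC][3-43 FREE]
Op 2: b = malloc(2) -> b = 3; heap: [0-2 ALLOC][3-4 ALLOC][5-43 FREE]
Op 3: c = malloc(7) -> c = 5; heap: [0-2 ALLOC][3-4 ALLOC][5-11 ALLOC][12-43 FREE]
Op 4: c = realloc(c, 22) -> c = 5; heap: [0-2 ALLOC][3-4 ALLOC][5-26 ALLOC][27-43 FREE]
Op 5: b = realloc(b, 17) -> b = 27; heap: [0-2 ALLOC][3-4 FREE][5-26 ALLOC][27-43 ALLOC]
Op 6: d = malloc(14) -> d = NULL; heap: [0-2 ALLOC][3-4 FREE][5-26 ALLOC][27-43 ALLOC]
free(a): a = 0 -> block [0-2 ALLOC]; mark free, coalesce with adjacent free neighbors -> [0-4 FREE][5-26 ALLOC][27-43 ALLOC]

Answer: [0-4 FREE][5-26 ALLOC][27-43 ALLOC]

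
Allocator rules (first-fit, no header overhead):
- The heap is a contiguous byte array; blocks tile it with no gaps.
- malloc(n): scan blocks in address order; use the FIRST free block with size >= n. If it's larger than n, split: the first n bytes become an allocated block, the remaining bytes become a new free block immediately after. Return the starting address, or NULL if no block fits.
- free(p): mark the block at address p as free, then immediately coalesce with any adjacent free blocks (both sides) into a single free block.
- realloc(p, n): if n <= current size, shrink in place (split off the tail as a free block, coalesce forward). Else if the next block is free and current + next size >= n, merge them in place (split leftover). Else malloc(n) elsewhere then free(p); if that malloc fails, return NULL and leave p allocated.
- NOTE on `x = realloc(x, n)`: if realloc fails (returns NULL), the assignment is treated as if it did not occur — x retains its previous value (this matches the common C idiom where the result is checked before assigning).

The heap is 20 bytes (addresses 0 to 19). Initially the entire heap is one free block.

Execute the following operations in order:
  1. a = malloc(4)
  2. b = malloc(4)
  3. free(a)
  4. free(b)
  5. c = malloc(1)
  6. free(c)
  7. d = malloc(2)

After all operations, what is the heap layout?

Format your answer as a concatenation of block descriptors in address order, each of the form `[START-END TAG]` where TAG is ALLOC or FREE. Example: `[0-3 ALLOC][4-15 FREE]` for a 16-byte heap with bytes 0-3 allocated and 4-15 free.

Answer: [0-1 ALLOC][2-19 FREE]

Derivation:
Op 1: a = malloc(4) -> a = 0; heap: [0-3 ALLOC][4-19 FREE]
Op 2: b = malloc(4) -> b = 4; heap: [0-3 ALLOC][4-7 ALLOC][8-19 FREE]
Op 3: free(a) -> (freed a); heap: [0-3 FREE][4-7 ALLOC][8-19 FREE]
Op 4: free(b) -> (freed b); heap: [0-19 FREE]
Op 5: c = malloc(1) -> c = 0; heap: [0-0 ALLOC][1-19 FREE]
Op 6: free(c) -> (freed c); heap: [0-19 FREE]
Op 7: d = malloc(2) -> d = 0; heap: [0-1 ALLOC][2-19 FREE]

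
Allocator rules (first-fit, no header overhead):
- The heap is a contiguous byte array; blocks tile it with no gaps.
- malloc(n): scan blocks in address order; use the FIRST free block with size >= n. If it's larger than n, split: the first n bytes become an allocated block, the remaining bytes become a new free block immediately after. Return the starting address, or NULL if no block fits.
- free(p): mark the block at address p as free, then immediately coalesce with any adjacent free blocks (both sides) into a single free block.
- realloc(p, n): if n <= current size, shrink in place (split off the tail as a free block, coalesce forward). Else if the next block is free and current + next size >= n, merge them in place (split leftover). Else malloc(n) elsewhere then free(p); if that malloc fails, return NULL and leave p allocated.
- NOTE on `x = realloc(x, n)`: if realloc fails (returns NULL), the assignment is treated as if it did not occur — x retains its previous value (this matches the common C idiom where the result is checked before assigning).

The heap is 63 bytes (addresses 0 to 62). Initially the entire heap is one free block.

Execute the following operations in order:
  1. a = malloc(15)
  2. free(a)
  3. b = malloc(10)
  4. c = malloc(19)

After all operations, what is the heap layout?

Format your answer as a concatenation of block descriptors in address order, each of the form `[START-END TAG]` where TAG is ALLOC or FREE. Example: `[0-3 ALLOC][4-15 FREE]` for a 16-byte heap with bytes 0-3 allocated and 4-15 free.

Op 1: a = malloc(15) -> a = 0; heap: [0-14 ALLOC][15-62 FREE]
Op 2: free(a) -> (freed a); heap: [0-62 FREE]
Op 3: b = malloc(10) -> b = 0; heap: [0-9 ALLOC][10-62 FREE]
Op 4: c = malloc(19) -> c = 10; heap: [0-9 ALLOC][10-28 ALLOC][29-62 FREE]

Answer: [0-9 ALLOC][10-28 ALLOC][29-62 FREE]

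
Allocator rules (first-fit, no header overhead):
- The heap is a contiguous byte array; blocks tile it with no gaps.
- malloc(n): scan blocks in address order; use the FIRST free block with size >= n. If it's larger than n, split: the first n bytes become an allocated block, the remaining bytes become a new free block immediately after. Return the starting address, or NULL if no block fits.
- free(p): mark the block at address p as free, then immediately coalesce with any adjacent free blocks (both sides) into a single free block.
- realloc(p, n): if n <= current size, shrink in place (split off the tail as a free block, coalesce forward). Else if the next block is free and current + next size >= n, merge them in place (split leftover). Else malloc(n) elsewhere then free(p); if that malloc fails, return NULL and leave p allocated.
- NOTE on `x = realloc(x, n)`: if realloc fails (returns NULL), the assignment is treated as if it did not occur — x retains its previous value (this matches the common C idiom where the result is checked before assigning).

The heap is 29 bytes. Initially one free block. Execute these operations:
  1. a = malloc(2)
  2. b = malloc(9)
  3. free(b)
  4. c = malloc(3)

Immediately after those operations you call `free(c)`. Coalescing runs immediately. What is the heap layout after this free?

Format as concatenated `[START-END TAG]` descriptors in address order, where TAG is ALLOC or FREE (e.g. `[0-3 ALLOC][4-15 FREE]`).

Op 1: a = malloc(2) -> a = 0; heap: [0-1 ALLOC][2-28 FREE]
Op 2: b = malloc(9) -> b = 2; heap: [0-1 ALLOC][2-10 ALLOC][11-28 FREE]
Op 3: free(b) -> (freed b); heap: [0-1 ALLOC][2-28 FREE]
Op 4: c = malloc(3) -> c = 2; heap: [0-1 ALLOC][2-4 ALLOC][5-28 FREE]
free(c): c = 2 -> block [2-4 ALLOC]; mark free, coalesce with adjacent free neighbors -> [0-1 ALLOC][2-28 FREE]

Answer: [0-1 ALLOC][2-28 FREE]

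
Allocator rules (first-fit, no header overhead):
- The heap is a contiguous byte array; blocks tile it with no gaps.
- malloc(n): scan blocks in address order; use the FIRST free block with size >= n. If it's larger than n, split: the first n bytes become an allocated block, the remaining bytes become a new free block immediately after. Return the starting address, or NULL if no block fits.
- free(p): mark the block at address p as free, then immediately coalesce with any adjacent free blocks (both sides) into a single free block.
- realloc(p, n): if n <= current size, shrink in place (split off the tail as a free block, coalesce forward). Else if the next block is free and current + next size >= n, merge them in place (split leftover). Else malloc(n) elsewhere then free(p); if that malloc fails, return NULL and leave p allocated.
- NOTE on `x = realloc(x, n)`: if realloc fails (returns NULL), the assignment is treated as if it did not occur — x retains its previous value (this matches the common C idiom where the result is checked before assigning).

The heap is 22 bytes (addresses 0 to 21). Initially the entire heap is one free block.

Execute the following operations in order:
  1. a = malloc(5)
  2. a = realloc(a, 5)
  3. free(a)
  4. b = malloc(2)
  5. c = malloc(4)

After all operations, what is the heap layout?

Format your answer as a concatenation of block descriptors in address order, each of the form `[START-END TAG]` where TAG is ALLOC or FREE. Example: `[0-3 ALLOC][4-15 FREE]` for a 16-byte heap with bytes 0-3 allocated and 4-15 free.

Answer: [0-1 ALLOC][2-5 ALLOC][6-21 FREE]

Derivation:
Op 1: a = malloc(5) -> a = 0; heap: [0-4 ALLOC][5-21 FREE]
Op 2: a = realloc(a, 5) -> a = 0; heap: [0-4 ALLOC][5-21 FREE]
Op 3: free(a) -> (freed a); heap: [0-21 FREE]
Op 4: b = malloc(2) -> b = 0; heap: [0-1 ALLOC][2-21 FREE]
Op 5: c = malloc(4) -> c = 2; heap: [0-1 ALLOC][2-5 ALLOC][6-21 FREE]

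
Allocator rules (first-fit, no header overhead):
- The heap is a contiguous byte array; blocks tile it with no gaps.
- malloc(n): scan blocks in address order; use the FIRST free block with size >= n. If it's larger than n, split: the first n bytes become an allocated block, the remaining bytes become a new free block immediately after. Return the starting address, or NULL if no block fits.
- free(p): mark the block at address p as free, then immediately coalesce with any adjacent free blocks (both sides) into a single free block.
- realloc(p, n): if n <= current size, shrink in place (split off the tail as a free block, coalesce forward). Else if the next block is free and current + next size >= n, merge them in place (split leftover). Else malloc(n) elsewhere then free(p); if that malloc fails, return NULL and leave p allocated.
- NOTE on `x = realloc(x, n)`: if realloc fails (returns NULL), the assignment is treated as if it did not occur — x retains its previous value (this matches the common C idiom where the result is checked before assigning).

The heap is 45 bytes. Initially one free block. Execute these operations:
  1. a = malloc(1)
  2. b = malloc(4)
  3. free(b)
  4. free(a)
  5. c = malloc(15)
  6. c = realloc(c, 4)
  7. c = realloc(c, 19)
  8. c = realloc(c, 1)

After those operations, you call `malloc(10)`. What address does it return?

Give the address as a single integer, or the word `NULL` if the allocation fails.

Op 1: a = malloc(1) -> a = 0; heap: [0-0 ALLOC][1-44 FREE]
Op 2: b = malloc(4) -> b = 1; heap: [0-0 ALLOC][1-4 ALLOC][5-44 FREE]
Op 3: free(b) -> (freed b); heap: [0-0 ALLOC][1-44 FREE]
Op 4: free(a) -> (freed a); heap: [0-44 FREE]
Op 5: c = malloc(15) -> c = 0; heap: [0-14 ALLOC][15-44 FREE]
Op 6: c = realloc(c, 4) -> c = 0; heap: [0-3 ALLOC][4-44 FREE]
Op 7: c = realloc(c, 19) -> c = 0; heap: [0-18 ALLOC][19-44 FREE]
Op 8: c = realloc(c, 1) -> c = 0; heap: [0-0 ALLOC][1-44 FREE]
malloc(10): first-fit scan over [0-0 ALLOC][1-44 FREE] -> 1

Answer: 1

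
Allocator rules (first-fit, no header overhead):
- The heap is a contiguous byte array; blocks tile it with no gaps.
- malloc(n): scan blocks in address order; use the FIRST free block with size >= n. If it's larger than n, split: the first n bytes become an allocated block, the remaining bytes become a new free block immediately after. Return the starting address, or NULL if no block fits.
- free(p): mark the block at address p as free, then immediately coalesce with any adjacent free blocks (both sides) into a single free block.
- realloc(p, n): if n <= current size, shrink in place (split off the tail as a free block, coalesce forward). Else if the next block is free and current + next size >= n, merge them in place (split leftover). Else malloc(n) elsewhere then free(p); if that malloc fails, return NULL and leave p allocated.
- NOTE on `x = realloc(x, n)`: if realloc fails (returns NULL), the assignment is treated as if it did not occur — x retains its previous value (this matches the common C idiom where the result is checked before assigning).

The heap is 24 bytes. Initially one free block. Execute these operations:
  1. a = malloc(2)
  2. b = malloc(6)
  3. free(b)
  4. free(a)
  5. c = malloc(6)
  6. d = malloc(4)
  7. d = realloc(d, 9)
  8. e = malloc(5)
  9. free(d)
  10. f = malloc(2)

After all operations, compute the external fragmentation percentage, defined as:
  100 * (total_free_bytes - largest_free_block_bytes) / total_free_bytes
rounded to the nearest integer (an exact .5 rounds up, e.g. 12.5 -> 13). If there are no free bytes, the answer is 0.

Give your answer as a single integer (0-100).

Answer: 36

Derivation:
Op 1: a = malloc(2) -> a = 0; heap: [0-1 ALLOC][2-23 FREE]
Op 2: b = malloc(6) -> b = 2; heap: [0-1 ALLOC][2-7 ALLOC][8-23 FREE]
Op 3: free(b) -> (freed b); heap: [0-1 ALLOC][2-23 FREE]
Op 4: free(a) -> (freed a); heap: [0-23 FREE]
Op 5: c = malloc(6) -> c = 0; heap: [0-5 ALLOC][6-23 FREE]
Op 6: d = malloc(4) -> d = 6; heap: [0-5 ALLOC][6-9 ALLOC][10-23 FREE]
Op 7: d = realloc(d, 9) -> d = 6; heap: [0-5 ALLOC][6-14 ALLOC][15-23 FREE]
Op 8: e = malloc(5) -> e = 15; heap: [0-5 ALLOC][6-14 ALLOC][15-19 ALLOC][20-23 FREE]
Op 9: free(d) -> (freed d); heap: [0-5 ALLOC][6-14 FREE][15-19 ALLOC][20-23 FREE]
Op 10: f = malloc(2) -> f = 6; heap: [0-5 ALLOC][6-7 ALLOC][8-14 FREE][15-19 ALLOC][20-23 FREE]
Free blocks: [7 4] total_free=11 largest=7 -> 100*(11-7)/11 = 400/11 ≈ 36.364 -> rounds to 36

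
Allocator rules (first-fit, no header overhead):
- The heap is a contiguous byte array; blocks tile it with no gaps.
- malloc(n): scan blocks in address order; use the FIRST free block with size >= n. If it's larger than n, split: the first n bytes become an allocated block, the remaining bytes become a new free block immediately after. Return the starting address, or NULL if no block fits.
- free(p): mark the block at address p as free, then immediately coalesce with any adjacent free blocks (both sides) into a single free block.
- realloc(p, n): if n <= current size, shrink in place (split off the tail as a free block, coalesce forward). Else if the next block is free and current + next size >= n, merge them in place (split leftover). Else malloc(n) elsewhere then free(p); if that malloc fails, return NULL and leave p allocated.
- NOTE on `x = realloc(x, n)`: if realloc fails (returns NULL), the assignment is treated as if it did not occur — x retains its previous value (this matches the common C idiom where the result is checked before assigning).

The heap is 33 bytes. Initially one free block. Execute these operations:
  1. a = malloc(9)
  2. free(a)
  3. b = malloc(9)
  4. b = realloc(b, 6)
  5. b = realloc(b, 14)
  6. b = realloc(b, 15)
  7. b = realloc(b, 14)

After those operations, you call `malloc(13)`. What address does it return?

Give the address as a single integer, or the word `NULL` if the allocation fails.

Answer: 14

Derivation:
Op 1: a = malloc(9) -> a = 0; heap: [0-8 ALLOC][9-32 FREE]
Op 2: free(a) -> (freed a); heap: [0-32 FREE]
Op 3: b = malloc(9) -> b = 0; heap: [0-8 ALLOC][9-32 FREE]
Op 4: b = realloc(b, 6) -> b = 0; heap: [0-5 ALLOC][6-32 FREE]
Op 5: b = realloc(b, 14) -> b = 0; heap: [0-13 ALLOC][14-32 FREE]
Op 6: b = realloc(b, 15) -> b = 0; heap: [0-14 ALLOC][15-32 FREE]
Op 7: b = realloc(b, 14) -> b = 0; heap: [0-13 ALLOC][14-32 FREE]
malloc(13): first-fit scan over [0-13 ALLOC][14-32 FREE] -> 14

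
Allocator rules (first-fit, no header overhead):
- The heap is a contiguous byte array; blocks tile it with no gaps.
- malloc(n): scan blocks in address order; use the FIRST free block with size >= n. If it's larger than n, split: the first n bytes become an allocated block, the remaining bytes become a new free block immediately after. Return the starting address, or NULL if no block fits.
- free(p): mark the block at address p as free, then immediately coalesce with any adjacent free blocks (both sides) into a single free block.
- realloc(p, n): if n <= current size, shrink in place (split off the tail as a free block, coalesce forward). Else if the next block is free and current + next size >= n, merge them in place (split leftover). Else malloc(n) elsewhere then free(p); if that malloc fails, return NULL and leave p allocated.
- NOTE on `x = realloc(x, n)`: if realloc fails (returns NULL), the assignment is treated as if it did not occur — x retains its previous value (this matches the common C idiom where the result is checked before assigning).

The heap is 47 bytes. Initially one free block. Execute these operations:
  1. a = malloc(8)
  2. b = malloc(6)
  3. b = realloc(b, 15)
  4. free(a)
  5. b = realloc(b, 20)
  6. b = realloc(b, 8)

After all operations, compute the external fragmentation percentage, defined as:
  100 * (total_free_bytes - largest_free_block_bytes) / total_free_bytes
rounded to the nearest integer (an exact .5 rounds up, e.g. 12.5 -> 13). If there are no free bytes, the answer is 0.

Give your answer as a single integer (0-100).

Answer: 21

Derivation:
Op 1: a = malloc(8) -> a = 0; heap: [0-7 ALLOC][8-46 FREE]
Op 2: b = malloc(6) -> b = 8; heap: [0-7 ALLOC][8-13 ALLOC][14-46 FREE]
Op 3: b = realloc(b, 15) -> b = 8; heap: [0-7 ALLOC][8-22 ALLOC][23-46 FREE]
Op 4: free(a) -> (freed a); heap: [0-7 FREE][8-22 ALLOC][23-46 FREE]
Op 5: b = realloc(b, 20) -> b = 8; heap: [0-7 FREE][8-27 ALLOC][28-46 FREE]
Op 6: b = realloc(b, 8) -> b = 8; heap: [0-7 FREE][8-15 ALLOC][16-46 FREE]
Free blocks: [8 31] total_free=39 largest=31 -> 100*(39-31)/39 = 800/39 ≈ 20.513 -> rounds to 21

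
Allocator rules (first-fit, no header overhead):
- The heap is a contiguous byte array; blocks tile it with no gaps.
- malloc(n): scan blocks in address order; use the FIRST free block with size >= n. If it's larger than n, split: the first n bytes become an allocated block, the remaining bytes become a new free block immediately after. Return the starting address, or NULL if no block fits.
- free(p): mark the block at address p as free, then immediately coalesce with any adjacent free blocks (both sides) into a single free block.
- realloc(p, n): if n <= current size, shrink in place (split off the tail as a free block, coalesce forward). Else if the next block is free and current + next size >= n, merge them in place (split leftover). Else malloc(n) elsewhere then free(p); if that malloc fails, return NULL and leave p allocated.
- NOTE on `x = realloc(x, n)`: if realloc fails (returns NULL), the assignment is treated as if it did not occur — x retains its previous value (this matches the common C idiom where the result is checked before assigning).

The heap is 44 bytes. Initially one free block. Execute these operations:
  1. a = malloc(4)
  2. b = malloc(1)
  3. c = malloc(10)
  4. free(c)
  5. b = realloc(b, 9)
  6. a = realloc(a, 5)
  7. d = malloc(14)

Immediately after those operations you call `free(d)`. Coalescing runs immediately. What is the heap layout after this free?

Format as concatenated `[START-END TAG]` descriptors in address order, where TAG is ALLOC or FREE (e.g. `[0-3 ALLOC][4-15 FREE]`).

Op 1: a = malloc(4) -> a = 0; heap: [0-3 ALLOC][4-43 FREE]
Op 2: b = malloc(1) -> b = 4; heap: [0-3 ALLOC][4-4 ALLOC][5-43 FREE]
Op 3: c = malloc(10) -> c = 5; heap: [0-3 ALLOC][4-4 ALLOC][5-14 ALLOC][15-43 FREE]
Op 4: free(c) -> (freed c); heap: [0-3 ALLOC][4-4 ALLOC][5-43 FREE]
Op 5: b = realloc(b, 9) -> b = 4; heap: [0-3 ALLOC][4-12 ALLOC][13-43 FREE]
Op 6: a = realloc(a, 5) -> a = 13; heap: [0-3 FREE][4-12 ALLOC][13-17 ALLOC][18-43 FREE]
Op 7: d = malloc(14) -> d = 18; heap: [0-3 FREE][4-12 ALLOC][13-17 ALLOC][18-31 ALLOC][32-43 FREE]
free(d): d = 18 -> block [18-31 ALLOC]; mark free, coalesce with adjacent free neighbors -> [0-3 FREE][4-12 ALLOC][13-17 ALLOC][18-43 FREE]

Answer: [0-3 FREE][4-12 ALLOC][13-17 ALLOC][18-43 FREE]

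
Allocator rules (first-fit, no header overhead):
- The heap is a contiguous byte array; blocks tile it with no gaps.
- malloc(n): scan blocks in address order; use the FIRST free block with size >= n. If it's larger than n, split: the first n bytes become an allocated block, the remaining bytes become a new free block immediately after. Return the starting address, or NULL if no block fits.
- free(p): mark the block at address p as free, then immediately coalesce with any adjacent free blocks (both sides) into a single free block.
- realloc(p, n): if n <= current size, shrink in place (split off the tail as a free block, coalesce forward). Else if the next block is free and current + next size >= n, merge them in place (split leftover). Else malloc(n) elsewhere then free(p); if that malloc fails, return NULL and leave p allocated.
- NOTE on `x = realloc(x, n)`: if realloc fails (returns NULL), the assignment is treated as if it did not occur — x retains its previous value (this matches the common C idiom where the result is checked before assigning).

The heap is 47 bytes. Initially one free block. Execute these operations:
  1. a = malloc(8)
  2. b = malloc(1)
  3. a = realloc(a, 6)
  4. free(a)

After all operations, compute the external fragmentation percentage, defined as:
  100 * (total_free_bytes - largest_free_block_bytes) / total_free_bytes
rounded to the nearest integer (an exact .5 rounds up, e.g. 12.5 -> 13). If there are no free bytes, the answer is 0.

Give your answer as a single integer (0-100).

Answer: 17

Derivation:
Op 1: a = malloc(8) -> a = 0; heap: [0-7 ALLOC][8-46 FREE]
Op 2: b = malloc(1) -> b = 8; heap: [0-7 ALLOC][8-8 ALLOC][9-46 FREE]
Op 3: a = realloc(a, 6) -> a = 0; heap: [0-5 ALLOC][6-7 FREE][8-8 ALLOC][9-46 FREE]
Op 4: free(a) -> (freed a); heap: [0-7 FREE][8-8 ALLOC][9-46 FREE]
Free blocks: [8 38] total_free=46 largest=38 -> 100*(46-38)/46 = 800/46 ≈ 17.391 -> rounds to 17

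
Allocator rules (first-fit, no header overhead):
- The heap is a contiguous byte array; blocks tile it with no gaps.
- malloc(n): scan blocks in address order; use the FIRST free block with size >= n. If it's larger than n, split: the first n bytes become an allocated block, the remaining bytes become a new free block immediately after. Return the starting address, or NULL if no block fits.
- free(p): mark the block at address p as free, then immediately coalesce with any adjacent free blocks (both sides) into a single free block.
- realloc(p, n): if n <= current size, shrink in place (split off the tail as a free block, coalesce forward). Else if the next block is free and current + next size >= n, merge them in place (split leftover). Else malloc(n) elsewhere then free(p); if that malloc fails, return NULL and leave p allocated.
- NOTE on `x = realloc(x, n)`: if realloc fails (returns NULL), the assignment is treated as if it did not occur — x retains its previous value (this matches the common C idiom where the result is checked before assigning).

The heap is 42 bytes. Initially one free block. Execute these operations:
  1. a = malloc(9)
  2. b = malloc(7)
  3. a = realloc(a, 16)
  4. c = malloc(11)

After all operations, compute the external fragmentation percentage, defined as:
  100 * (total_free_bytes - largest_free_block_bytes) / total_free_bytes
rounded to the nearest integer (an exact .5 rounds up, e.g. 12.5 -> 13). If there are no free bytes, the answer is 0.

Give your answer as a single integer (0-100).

Op 1: a = malloc(9) -> a = 0; heap: [0-8 ALLOC][9-41 FREE]
Op 2: b = malloc(7) -> b = 9; heap: [0-8 ALLOC][9-15 ALLOC][16-41 FREE]
Op 3: a = realloc(a, 16) -> a = 16; heap: [0-8 FREE][9-15 ALLOC][16-31 ALLOC][32-41 FREE]
Op 4: c = malloc(11) -> c = NULL; heap: [0-8 FREE][9-15 ALLOC][16-31 ALLOC][32-41 FREE]
Free blocks: [9 10] total_free=19 largest=10 -> 100*(19-10)/19 = 900/19 ≈ 47.368 -> rounds to 47

Answer: 47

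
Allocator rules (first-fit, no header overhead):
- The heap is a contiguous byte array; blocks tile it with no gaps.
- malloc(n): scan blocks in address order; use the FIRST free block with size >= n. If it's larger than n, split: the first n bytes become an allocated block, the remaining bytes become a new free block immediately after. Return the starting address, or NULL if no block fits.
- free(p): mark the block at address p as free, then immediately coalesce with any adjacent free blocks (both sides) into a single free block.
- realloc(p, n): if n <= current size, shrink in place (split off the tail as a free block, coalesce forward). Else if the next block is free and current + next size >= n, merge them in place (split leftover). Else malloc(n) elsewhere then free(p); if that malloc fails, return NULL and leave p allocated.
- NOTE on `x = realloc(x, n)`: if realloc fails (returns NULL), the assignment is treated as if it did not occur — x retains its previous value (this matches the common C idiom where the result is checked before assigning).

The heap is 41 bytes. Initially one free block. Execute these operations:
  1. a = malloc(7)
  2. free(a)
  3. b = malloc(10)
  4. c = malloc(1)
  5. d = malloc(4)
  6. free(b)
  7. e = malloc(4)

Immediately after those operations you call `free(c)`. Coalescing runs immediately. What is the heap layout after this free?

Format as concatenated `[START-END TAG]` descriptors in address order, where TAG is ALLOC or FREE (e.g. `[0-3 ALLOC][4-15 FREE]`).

Answer: [0-3 ALLOC][4-10 FREE][11-14 ALLOC][15-40 FREE]

Derivation:
Op 1: a = malloc(7) -> a = 0; heap: [0-6 ALLOC][7-40 FREE]
Op 2: free(a) -> (freed a); heap: [0-40 FREE]
Op 3: b = malloc(10) -> b = 0; heap: [0-9 ALLOC][10-40 FREE]
Op 4: c = malloc(1) -> c = 10; heap: [0-9 ALLOC][10-10 ALLOC][11-40 FREE]
Op 5: d = malloc(4) -> d = 11; heap: [0-9 ALLOC][10-10 ALLOC][11-14 ALLOC][15-40 FREE]
Op 6: free(b) -> (freed b); heap: [0-9 FREE][10-10 ALLOC][11-14 ALLOC][15-40 FREE]
Op 7: e = malloc(4) -> e = 0; heap: [0-3 ALLOC][4-9 FREE][10-10 ALLOC][11-14 ALLOC][15-40 FREE]
free(c): c = 10 -> block [10-10 ALLOC]; mark free, coalesce with adjacent free neighbors -> [0-3 ALLOC][4-10 FREE][11-14 ALLOC][15-40 FREE]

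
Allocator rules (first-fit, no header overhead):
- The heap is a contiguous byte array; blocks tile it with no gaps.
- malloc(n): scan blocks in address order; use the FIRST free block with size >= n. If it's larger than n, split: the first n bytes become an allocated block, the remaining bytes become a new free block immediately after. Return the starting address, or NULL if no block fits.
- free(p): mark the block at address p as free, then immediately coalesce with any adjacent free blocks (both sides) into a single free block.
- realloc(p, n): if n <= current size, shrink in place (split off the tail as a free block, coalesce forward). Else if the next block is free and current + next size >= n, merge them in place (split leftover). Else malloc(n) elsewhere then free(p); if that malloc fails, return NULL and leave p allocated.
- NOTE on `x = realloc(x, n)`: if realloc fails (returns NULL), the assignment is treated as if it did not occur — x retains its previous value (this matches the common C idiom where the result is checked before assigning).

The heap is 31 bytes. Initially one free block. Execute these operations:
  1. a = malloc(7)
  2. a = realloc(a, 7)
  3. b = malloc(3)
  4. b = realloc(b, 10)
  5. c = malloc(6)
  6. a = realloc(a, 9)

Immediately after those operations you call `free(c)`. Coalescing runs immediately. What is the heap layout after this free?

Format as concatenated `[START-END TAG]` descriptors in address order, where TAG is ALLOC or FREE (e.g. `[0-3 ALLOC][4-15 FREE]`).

Answer: [0-6 ALLOC][7-16 ALLOC][17-30 FREE]

Derivation:
Op 1: a = malloc(7) -> a = 0; heap: [0-6 ALLOC][7-30 FREE]
Op 2: a = realloc(a, 7) -> a = 0; heap: [0-6 ALLOC][7-30 FREE]
Op 3: b = malloc(3) -> b = 7; heap: [0-6 ALLOC][7-9 ALLOC][10-30 FREE]
Op 4: b = realloc(b, 10) -> b = 7; heap: [0-6 ALLOC][7-16 ALLOC][17-30 FREE]
Op 5: c = malloc(6) -> c = 17; heap: [0-6 ALLOC][7-16 ALLOC][17-22 ALLOC][23-30 FREE]
Op 6: a = realloc(a, 9) -> NULL (a unchanged); heap: [0-6 ALLOC][7-16 ALLOC][17-22 ALLOC][23-30 FREE]
free(c): c = 17 -> block [17-22 ALLOC]; mark free, coalesce with adjacent free neighbors -> [0-6 ALLOC][7-16 ALLOC][17-30 FREE]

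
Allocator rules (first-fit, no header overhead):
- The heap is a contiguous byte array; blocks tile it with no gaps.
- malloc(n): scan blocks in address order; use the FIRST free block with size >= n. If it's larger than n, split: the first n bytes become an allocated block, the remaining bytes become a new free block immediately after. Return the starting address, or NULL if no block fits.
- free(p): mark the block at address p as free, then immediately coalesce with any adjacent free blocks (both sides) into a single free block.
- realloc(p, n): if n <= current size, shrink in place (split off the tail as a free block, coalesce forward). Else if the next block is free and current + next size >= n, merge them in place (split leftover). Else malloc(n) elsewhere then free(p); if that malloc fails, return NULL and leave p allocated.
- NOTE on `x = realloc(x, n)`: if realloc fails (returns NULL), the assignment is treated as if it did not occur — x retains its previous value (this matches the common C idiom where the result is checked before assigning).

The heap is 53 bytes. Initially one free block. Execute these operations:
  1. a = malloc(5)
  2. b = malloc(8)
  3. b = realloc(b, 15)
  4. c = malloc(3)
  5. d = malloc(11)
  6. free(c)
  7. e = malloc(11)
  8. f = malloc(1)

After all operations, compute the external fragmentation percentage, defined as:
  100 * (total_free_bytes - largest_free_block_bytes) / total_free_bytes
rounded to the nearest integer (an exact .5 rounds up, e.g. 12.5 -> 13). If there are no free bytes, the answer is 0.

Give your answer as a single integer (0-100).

Answer: 20

Derivation:
Op 1: a = malloc(5) -> a = 0; heap: [0-4 ALLOC][5-52 FREE]
Op 2: b = malloc(8) -> b = 5; heap: [0-4 ALLOC][5-12 ALLOC][13-52 FREE]
Op 3: b = realloc(b, 15) -> b = 5; heap: [0-4 ALLOC][5-19 ALLOC][20-52 FREE]
Op 4: c = malloc(3) -> c = 20; heap: [0-4 ALLOC][5-19 ALLOC][20-22 ALLOC][23-52 FREE]
Op 5: d = malloc(11) -> d = 23; heap: [0-4 ALLOC][5-19 ALLOC][20-22 ALLOC][23-33 ALLOC][34-52 FREE]
Op 6: free(c) -> (freed c); heap: [0-4 ALLOC][5-19 ALLOC][20-22 FREE][23-33 ALLOC][34-52 FREE]
Op 7: e = malloc(11) -> e = 34; heap: [0-4 ALLOC][5-19 ALLOC][20-22 FREE][23-33 ALLOC][34-44 ALLOC][45-52 FREE]
Op 8: f = malloc(1) -> f = 20; heap: [0-4 ALLOC][5-19 ALLOC][20-20 ALLOC][21-22 FREE][23-33 ALLOC][34-44 ALLOC][45-52 FREE]
Free blocks: [2 8] total_free=10 largest=8 -> 100*(10-8)/10 = 200/10 = 20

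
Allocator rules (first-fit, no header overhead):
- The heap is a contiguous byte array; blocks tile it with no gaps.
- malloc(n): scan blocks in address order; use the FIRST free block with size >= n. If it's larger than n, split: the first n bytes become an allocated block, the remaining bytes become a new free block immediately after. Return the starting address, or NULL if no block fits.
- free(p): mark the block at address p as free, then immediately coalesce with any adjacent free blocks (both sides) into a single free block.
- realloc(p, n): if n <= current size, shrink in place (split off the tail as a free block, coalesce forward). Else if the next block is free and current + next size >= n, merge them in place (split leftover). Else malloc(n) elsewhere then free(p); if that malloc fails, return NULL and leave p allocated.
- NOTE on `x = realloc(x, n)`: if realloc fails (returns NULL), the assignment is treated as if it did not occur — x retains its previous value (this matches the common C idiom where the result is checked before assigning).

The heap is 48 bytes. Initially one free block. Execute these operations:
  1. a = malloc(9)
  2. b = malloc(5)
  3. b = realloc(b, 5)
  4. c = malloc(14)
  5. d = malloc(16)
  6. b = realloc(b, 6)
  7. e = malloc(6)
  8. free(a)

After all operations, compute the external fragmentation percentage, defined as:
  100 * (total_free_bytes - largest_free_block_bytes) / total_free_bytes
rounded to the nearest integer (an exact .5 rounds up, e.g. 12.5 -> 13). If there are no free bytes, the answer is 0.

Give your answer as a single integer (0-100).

Answer: 31

Derivation:
Op 1: a = malloc(9) -> a = 0; heap: [0-8 ALLOC][9-47 FREE]
Op 2: b = malloc(5) -> b = 9; heap: [0-8 ALLOC][9-13 ALLOC][14-47 FREE]
Op 3: b = realloc(b, 5) -> b = 9; heap: [0-8 ALLOC][9-13 ALLOC][14-47 FREE]
Op 4: c = malloc(14) -> c = 14; heap: [0-8 ALLOC][9-13 ALLOC][14-27 ALLOC][28-47 FREE]
Op 5: d = malloc(16) -> d = 28; heap: [0-8 ALLOC][9-13 ALLOC][14-27 ALLOC][28-43 ALLOC][44-47 FREE]
Op 6: b = realloc(b, 6) -> NULL (b unchanged); heap: [0-8 ALLOC][9-13 ALLOC][14-27 ALLOC][28-43 ALLOC][44-47 FREE]
Op 7: e = malloc(6) -> e = NULL; heap: [0-8 ALLOC][9-13 ALLOC][14-27 ALLOC][28-43 ALLOC][44-47 FREE]
Op 8: free(a) -> (freed a); heap: [0-8 FREE][9-13 ALLOC][14-27 ALLOC][28-43 ALLOC][44-47 FREE]
Free blocks: [9 4] total_free=13 largest=9 -> 100*(13-9)/13 = 400/13 ≈ 30.769 -> rounds to 31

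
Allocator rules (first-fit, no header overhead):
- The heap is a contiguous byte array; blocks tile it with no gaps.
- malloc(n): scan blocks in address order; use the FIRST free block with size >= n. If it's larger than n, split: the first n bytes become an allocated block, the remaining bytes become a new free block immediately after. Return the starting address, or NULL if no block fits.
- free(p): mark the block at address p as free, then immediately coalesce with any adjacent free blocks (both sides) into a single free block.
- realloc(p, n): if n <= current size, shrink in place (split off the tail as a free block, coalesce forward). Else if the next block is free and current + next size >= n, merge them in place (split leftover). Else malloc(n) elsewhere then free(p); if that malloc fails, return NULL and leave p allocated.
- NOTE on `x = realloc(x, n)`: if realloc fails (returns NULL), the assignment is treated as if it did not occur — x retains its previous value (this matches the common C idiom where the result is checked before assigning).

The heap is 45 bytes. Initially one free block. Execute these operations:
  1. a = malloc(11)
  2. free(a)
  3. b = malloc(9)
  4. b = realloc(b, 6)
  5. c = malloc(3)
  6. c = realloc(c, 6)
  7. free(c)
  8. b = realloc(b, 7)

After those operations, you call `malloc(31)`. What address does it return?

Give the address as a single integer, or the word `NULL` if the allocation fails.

Op 1: a = malloc(11) -> a = 0; heap: [0-10 ALLOC][11-44 FREE]
Op 2: free(a) -> (freed a); heap: [0-44 FREE]
Op 3: b = malloc(9) -> b = 0; heap: [0-8 ALLOC][9-44 FREE]
Op 4: b = realloc(b, 6) -> b = 0; heap: [0-5 ALLOC][6-44 FREE]
Op 5: c = malloc(3) -> c = 6; heap: [0-5 ALLOC][6-8 ALLOC][9-44 FREE]
Op 6: c = realloc(c, 6) -> c = 6; heap: [0-5 ALLOC][6-11 ALLOC][12-44 FREE]
Op 7: free(c) -> (freed c); heap: [0-5 ALLOC][6-44 FREE]
Op 8: b = realloc(b, 7) -> b = 0; heap: [0-6 ALLOC][7-44 FREE]
malloc(31): first-fit scan over [0-6 ALLOC][7-44 FREE] -> 7

Answer: 7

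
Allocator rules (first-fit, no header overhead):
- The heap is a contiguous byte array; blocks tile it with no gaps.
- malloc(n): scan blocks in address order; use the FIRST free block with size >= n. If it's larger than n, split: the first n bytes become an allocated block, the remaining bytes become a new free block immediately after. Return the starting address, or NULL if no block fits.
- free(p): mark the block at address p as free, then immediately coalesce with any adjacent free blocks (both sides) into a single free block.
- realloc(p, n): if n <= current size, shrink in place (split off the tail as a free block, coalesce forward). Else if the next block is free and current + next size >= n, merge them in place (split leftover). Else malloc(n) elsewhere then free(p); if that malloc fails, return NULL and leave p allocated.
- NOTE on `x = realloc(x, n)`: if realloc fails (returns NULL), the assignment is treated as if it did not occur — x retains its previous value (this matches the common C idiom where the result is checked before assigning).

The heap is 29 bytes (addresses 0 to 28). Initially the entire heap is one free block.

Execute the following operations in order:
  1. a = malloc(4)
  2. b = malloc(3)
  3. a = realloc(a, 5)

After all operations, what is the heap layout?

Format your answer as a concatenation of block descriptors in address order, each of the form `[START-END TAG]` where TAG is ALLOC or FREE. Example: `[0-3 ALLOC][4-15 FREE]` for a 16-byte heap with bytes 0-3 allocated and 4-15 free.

Answer: [0-3 FREE][4-6 ALLOC][7-11 ALLOC][12-28 FREE]

Derivation:
Op 1: a = malloc(4) -> a = 0; heap: [0-3 ALLOC][4-28 FREE]
Op 2: b = malloc(3) -> b = 4; heap: [0-3 ALLOC][4-6 ALLOC][7-28 FREE]
Op 3: a = realloc(a, 5) -> a = 7; heap: [0-3 FREE][4-6 ALLOC][7-11 ALLOC][12-28 FREE]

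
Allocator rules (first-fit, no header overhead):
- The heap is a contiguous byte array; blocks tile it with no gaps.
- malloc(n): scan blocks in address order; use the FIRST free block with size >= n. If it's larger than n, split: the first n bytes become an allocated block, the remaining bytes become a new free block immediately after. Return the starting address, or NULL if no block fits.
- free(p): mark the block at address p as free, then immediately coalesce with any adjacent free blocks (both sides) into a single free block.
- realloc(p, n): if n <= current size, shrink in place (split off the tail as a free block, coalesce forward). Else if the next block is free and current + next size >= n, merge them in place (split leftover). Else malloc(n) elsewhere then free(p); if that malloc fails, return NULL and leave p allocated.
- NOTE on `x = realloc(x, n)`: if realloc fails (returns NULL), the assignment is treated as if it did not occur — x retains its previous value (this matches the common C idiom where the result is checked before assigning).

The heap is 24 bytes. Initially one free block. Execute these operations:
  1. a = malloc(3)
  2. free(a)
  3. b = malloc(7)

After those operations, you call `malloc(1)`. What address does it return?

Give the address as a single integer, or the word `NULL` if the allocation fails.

Answer: 7

Derivation:
Op 1: a = malloc(3) -> a = 0; heap: [0-2 ALLOC][3-23 FREE]
Op 2: free(a) -> (freed a); heap: [0-23 FREE]
Op 3: b = malloc(7) -> b = 0; heap: [0-6 ALLOC][7-23 FREE]
malloc(1): first-fit scan over [0-6 ALLOC][7-23 FREE] -> 7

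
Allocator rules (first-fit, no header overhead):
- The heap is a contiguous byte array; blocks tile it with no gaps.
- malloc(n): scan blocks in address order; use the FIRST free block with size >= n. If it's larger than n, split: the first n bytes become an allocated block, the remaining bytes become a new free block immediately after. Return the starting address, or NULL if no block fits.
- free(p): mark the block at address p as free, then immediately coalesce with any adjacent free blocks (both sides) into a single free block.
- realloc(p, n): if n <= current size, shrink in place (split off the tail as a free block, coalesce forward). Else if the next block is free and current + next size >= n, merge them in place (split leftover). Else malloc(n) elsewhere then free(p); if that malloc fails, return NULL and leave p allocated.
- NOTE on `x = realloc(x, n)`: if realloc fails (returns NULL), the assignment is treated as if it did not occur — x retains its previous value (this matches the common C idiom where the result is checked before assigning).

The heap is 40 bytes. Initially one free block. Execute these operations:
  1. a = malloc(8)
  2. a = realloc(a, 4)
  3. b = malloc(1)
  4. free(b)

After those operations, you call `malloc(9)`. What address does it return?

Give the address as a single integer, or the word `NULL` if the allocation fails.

Op 1: a = malloc(8) -> a = 0; heap: [0-7 ALLOC][8-39 FREE]
Op 2: a = realloc(a, 4) -> a = 0; heap: [0-3 ALLOC][4-39 FREE]
Op 3: b = malloc(1) -> b = 4; heap: [0-3 ALLOC][4-4 ALLOC][5-39 FREE]
Op 4: free(b) -> (freed b); heap: [0-3 ALLOC][4-39 FREE]
malloc(9): first-fit scan over [0-3 ALLOC][4-39 FREE] -> 4

Answer: 4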